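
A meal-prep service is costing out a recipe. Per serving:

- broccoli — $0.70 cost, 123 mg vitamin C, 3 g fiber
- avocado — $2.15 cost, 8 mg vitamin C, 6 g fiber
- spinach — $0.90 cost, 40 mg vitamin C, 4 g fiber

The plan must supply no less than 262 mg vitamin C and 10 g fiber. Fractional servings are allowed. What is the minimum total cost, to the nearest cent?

A basic optimal solution has at most two foods positive. Try each food alone and each pair with both targets met exactly.
broccoli only: max(262/123, 10/3) = 3.333 servings → $2.33.
avocado only: max(262/8, 10/6) = 32.75 servings → $70.41.
spinach only: max(262/40, 10/4) = 6.55 servings → $5.89.
broccoli + avocado with both tight: 2.09 servings and 0.6218 servings → $2.80.
broccoli + spinach with both tight: 1.742 servings and 1.194 servings → $2.29.
avocado + spinach with both targets exact would need a negative amount; discard.
So the least-cost plan costs $2.29.

$2.29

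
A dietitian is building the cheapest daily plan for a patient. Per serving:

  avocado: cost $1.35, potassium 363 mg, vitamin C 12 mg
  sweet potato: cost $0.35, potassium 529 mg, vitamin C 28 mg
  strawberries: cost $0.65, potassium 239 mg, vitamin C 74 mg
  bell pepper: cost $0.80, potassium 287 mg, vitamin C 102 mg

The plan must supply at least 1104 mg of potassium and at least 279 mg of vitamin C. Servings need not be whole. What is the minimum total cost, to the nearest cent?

$2.28

Two binding constraints pin down two serving amounts, so the optimal mix uses at most two foods. The candidates are each food alone (scaled to the tighter of potassium/vitamin C) and each pair with both constraints tight.
avocado only: max(1104/363, 279/12) = 23.25 servings → $31.39.
sweet potato only: max(1104/529, 279/28) = 9.964 servings → $3.49.
strawberries only: max(1104/239, 279/74) = 4.619 servings → $3.00.
bell pepper only: max(1104/287, 279/102) = 3.847 servings → $3.08.
avocado + sweet potato: the both-tight solution has a negative serving — not a feasible corner.
avocado + strawberries with both tight: 0.6258 servings and 3.669 servings → $3.23.
avocado + bell pepper with both tight: 0.9688 servings and 2.621 servings → $3.40.
sweet potato + strawberries with both tight: 0.4627 servings and 3.595 servings → $2.50.
sweet potato + bell pepper with both tight: 0.7085 servings and 2.541 servings → $2.28.
strawberries + bell pepper with both targets exact would need a negative amount; discard.
Cheapest feasible corner: $2.28.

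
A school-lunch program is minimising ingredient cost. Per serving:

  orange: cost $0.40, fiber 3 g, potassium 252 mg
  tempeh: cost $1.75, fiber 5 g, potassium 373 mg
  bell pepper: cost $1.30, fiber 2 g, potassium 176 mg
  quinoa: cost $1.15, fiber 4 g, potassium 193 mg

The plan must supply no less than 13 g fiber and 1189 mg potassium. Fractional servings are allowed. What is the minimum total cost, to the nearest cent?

$1.89

With two linear requirements the optimum uses one or two foods; enumerate the corners.
orange only: max(13/3, 1189/252) = 4.718 servings → $1.89.
tempeh only: max(13/5, 1189/373) = 3.188 servings → $5.58.
bell pepper only: max(13/2, 1189/176) = 6.756 servings → $8.78.
quinoa only: max(13/4, 1189/193) = 6.161 servings → $7.08.
orange + tempeh: the both-tight solution has a negative serving — not a feasible corner.
orange + bell pepper: intersection lies outside the first quadrant.
orange + quinoa: intersection lies outside the first quadrant.
tempeh + bell pepper with both targets exact would need a negative amount; discard.
tempeh + quinoa with both targets exact would need a negative amount; discard.
bell pepper + quinoa: the both-tight solution has a negative serving — not a feasible corner.
The minimum over all feasible corners is $1.89.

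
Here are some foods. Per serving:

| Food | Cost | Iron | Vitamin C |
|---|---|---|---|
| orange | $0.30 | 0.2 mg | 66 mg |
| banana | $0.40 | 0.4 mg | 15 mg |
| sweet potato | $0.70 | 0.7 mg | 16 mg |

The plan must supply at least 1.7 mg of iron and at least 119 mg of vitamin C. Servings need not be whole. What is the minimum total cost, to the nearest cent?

$1.79

orange only: max(1.7/0.2, 119/66) = 8.5 servings → $2.55.
banana only: max(1.7/0.4, 119/15) = 7.933 servings → $3.17.
sweet potato only: max(1.7/0.7, 119/16) = 7.438 servings → $5.21.
orange + banana with both tight: 0.9444 servings and 3.778 servings → $1.79.
orange + sweet potato with both tight: 1.305 servings and 2.056 servings → $1.83.
banana + sweet potato with both targets exact would need a negative amount; discard.
So the least-cost plan costs $1.79.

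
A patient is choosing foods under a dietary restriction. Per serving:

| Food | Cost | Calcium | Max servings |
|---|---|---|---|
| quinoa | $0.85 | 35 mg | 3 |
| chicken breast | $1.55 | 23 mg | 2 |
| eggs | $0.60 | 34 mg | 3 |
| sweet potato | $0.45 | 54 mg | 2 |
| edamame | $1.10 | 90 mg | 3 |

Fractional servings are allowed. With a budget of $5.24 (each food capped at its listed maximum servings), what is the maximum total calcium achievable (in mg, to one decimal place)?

436.9 mg

Calcium per dollar: sweet potato 120, edamame 81.82, eggs 56.67, quinoa 41.18, chicken breast 14.84.
Take 2 servings of sweet potato: spends $0.90, +108.0 mg calcium (running total 108.0 mg).
Take 3 servings of edamame: spends $3.30, +270.0 mg calcium (running total 378.0 mg).
Take 1.733 servings of eggs: spends $1.04, +58.9 mg calcium (running total 436.9 mg).
Filling greedily by calcium-per-dollar is optimal for one linear limit, giving 436.9 mg.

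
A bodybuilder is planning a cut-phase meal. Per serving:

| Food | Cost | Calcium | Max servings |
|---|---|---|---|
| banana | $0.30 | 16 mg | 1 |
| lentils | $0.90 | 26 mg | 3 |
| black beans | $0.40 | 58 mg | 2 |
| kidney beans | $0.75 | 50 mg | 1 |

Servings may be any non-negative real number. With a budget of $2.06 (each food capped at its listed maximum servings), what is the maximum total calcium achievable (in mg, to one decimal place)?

188.1 mg

Calcium per dollar: black beans 145, kidney beans 66.67, banana 53.33, lentils 28.89.
Take 2 servings of black beans: spends $0.80, +116.0 mg calcium (running total 116.0 mg).
Take 1 serving of kidney beans: spends $0.75, +50.0 mg calcium (running total 166.0 mg).
Take 1 serving of banana: spends $0.30, +16.0 mg calcium (running total 182.0 mg).
Take 0.2333 servings of lentils: spends $0.21, +6.1 mg calcium (running total 188.1 mg).
Greedy by best ratio exhausts the cost allowance optimally: 188.1 mg.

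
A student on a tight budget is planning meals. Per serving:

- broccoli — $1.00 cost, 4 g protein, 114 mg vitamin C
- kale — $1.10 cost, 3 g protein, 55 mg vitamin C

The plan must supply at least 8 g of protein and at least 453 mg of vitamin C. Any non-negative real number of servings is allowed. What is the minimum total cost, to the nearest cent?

$3.97

The cheapest plan sits at a corner of the feasible region — with two constraints it uses at most two foods.
broccoli only: max(8/4, 453/114) = 3.974 servings → $3.97.
kale only: max(8/3, 453/55) = 8.236 servings → $9.06.
broccoli + kale: the both-tight solution has a negative serving — not a feasible corner.
So the least-cost plan costs $3.97.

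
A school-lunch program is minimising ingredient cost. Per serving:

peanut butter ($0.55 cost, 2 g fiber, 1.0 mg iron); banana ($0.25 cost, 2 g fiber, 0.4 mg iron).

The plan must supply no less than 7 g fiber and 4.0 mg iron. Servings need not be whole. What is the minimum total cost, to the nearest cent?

$2.20

A basic optimal solution has at most two foods positive. Try each food alone and each pair with both targets met exactly.
peanut butter only: max(7/2, 4.0/1.0) = 4 servings → $2.20.
banana only: max(7/2, 4.0/0.4) = 10 servings → $2.50.
peanut butter + banana: intersection lies outside the first quadrant.
The minimum over all feasible corners is $2.20.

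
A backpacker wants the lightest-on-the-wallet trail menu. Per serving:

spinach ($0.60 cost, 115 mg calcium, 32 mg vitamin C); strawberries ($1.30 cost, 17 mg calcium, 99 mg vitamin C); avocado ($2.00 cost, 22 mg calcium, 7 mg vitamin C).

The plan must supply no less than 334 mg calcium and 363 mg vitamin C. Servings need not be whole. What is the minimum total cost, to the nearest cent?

$5.21

An LP optimum is at a vertex; with two nutrient constraints at most two foods are used. Check each candidate.
spinach only: max(334/115, 363/32) = 11.34 servings → $6.81.
strawberries only: max(334/17, 363/99) = 19.65 servings → $25.54.
avocado only: max(334/22, 363/7) = 51.86 servings → $103.71.
spinach + strawberries with both tight: 2.481 servings and 2.865 servings → $5.21.
spinach + avocado: intersection lies outside the first quadrant.
strawberries + avocado with both tight: 2.743 servings and 13.06 servings → $29.69.
The minimum over all feasible corners is $5.21.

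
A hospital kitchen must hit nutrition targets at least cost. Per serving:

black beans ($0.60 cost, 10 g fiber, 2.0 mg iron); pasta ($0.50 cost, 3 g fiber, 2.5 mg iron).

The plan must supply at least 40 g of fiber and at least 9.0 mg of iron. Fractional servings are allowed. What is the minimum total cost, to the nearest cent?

black beans only: max(40/10, 9.0/2.0) = 4.5 servings → $2.70.
pasta only: max(40/3, 9.0/2.5) = 13.33 servings → $6.67.
black beans + pasta with both tight: 3.842 servings and 0.5263 servings → $2.57.
So the least-cost plan costs $2.57.

$2.57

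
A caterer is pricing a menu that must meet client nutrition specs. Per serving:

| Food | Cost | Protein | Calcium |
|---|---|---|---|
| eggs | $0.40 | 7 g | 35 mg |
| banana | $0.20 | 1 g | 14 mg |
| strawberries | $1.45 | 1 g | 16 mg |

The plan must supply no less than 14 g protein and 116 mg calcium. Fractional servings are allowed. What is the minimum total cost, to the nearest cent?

$1.33

The cheapest plan sits at a corner of the feasible region — with two constraints it uses at most two foods.
eggs only: max(14/7, 116/35) = 3.314 servings → $1.33.
banana only: max(14/1, 116/14) = 14 servings → $2.80.
strawberries only: max(14/1, 116/16) = 14 servings → $20.30.
eggs + banana with both tight: 1.27 servings and 5.111 servings → $1.53.
eggs + strawberries with both tight: 1.403 servings and 4.182 servings → $6.62.
banana + strawberries: the both-tight solution has a negative serving — not a feasible corner.
Cheapest feasible corner: $1.33.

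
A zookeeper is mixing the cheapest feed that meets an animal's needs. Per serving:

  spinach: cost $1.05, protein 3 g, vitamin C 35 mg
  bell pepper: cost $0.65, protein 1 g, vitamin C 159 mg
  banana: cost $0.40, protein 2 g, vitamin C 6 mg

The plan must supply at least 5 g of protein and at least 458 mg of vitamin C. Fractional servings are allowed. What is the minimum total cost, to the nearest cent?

For a min-cost LP with two ≥-constraints, a basic feasible solution has at most two positive variables.
spinach only: max(5/3, 458/35) = 13.09 servings → $13.74.
bell pepper only: max(5/1, 458/159) = 5 servings → $3.25.
banana only: max(5/2, 458/6) = 76.33 servings → $30.53.
spinach + bell pepper with both tight: 0.7624 servings and 2.713 servings → $2.56.
spinach + banana: the both-tight solution has a negative serving — not a feasible corner.
bell pepper + banana with both tight: 2.84 servings and 1.08 servings → $2.28.
The minimum over all feasible corners is $2.28.

$2.28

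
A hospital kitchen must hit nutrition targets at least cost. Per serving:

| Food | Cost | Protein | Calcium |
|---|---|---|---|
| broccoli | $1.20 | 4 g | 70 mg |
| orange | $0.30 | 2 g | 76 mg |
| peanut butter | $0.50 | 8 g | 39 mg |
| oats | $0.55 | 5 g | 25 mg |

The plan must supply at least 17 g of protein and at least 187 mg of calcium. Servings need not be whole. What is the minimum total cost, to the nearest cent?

Minimising a linear cost over {protein ≥ 17, calcium ≥ 187, servings ≥ 0} — the optimum is at a vertex, using one or two foods.
broccoli only: max(17/4, 187/70) = 4.25 servings → $5.10.
orange only: max(17/2, 187/76) = 8.5 servings → $2.55.
peanut butter only: max(17/8, 187/39) = 4.795 servings → $2.40.
oats only: max(17/5, 187/25) = 7.48 servings → $4.11.
broccoli + orange: intersection lies outside the first quadrant.
broccoli + peanut butter with both tight: 2.062 servings and 1.094 servings → $3.02.
broccoli + oats with both tight: 2.04 servings and 1.768 servings → $3.42.
orange + peanut butter with both tight: 1.572 servings and 1.732 servings → $1.34.
orange + oats with both tight: 1.545 servings and 2.782 servings → $1.99.
peanut butter + oats: intersection lies outside the first quadrant.
So the least-cost plan costs $1.34.

$1.34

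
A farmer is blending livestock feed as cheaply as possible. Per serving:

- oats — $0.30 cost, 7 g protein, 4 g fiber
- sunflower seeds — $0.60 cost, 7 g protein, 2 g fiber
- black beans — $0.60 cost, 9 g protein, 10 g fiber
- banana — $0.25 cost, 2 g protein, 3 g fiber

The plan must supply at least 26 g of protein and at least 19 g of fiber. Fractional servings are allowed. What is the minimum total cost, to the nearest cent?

$1.30

Compare the cost at each extreme point of the feasible region.
oats only: max(26/7, 19/4) = 4.75 servings → $1.43.
sunflower seeds only: max(26/7, 19/2) = 9.5 servings → $5.70.
black beans only: max(26/9, 19/10) = 2.889 servings → $1.73.
banana only: max(26/2, 19/3) = 13 servings → $3.25.
oats + sunflower seeds: intersection lies outside the first quadrant.
oats + black beans with both tight: 2.618 servings and 0.8529 servings → $1.30.
oats + banana with both tight: 3.077 servings and 2.231 servings → $1.48.
sunflower seeds + black beans with both tight: 1.712 servings and 1.558 servings → $1.96.
sunflower seeds + banana with both tight: 2.353 servings and 4.765 servings → $2.60.
black beans + banana with both targets exact would need a negative amount; discard.
The minimum over all feasible corners is $1.30.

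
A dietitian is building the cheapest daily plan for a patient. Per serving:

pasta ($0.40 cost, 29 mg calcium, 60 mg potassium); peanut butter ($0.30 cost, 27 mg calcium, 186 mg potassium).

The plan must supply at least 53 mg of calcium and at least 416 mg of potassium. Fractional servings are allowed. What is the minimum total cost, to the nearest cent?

$0.67

Two binding constraints pin down two serving amounts, so the optimal mix uses at most two foods. The candidates are each food alone (scaled to the tighter of calcium/potassium) and each pair with both constraints tight.
pasta only: max(53/29, 416/60) = 6.933 servings → $2.77.
peanut butter only: max(53/27, 416/186) = 2.237 servings → $0.67.
pasta + peanut butter: the both-tight solution has a negative serving — not a feasible corner.
So the least-cost plan costs $0.67.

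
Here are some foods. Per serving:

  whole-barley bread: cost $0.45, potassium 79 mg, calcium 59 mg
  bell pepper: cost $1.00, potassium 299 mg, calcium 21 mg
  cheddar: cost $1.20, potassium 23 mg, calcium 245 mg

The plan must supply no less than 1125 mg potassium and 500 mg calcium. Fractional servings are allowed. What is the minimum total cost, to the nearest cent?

$5.23

For a min-cost LP with two ≥-constraints, a basic feasible solution has at most two positive variables.
whole-barley bread only: max(1125/79, 500/59) = 14.24 servings → $6.41.
bell pepper only: max(1125/299, 500/21) = 23.81 servings → $23.81.
cheddar only: max(1125/23, 500/245) = 48.91 servings → $58.70.
whole-barley bread + bell pepper with both tight: 7.876 servings and 1.682 servings → $5.23.
whole-barley bread + cheddar with both targets exact would need a negative amount; discard.
bell pepper + cheddar with both tight: 3.629 servings and 1.73 servings → $5.71.
The minimum over all feasible corners is $5.23.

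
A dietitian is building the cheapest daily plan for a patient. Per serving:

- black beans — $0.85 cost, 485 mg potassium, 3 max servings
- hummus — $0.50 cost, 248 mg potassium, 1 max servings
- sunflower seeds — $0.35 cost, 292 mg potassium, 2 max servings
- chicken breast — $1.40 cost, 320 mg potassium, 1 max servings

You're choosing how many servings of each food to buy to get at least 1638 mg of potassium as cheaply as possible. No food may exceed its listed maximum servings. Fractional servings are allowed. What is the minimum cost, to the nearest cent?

Cost per mg of potassium: sunflower seeds $0.0012, black beans $0.0018, hummus $0.0020, chicken breast $0.0044.
Take 2 servings of sunflower seeds: +584.0 mg potassium for $0.70 (total $0.70, still need 1054.0 mg).
Take 2.173 servings of black beans: +1054.0 mg potassium for $1.85 (total $2.55, still need 0.0 mg).
Greedy by cheapest-per-mg is optimal for a single linear constraint, so the minimum cost is $2.55.

$2.55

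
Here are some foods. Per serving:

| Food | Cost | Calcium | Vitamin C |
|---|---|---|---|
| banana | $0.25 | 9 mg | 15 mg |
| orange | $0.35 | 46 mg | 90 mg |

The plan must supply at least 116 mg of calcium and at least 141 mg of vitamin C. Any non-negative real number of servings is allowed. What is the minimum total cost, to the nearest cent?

$0.88

For a min-cost LP with two ≥-constraints, a basic feasible solution has at most two positive variables.
banana only: max(116/9, 141/15) = 12.89 servings → $3.22.
orange only: max(116/46, 141/90) = 2.522 servings → $0.88.
banana + orange with both targets exact would need a negative amount; discard.
So the least-cost plan costs $0.88.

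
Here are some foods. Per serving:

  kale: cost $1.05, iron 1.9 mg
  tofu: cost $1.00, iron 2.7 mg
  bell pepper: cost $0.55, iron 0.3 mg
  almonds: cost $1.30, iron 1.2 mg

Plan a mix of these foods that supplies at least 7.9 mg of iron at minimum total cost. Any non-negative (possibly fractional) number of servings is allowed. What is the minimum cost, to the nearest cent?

Cost per mg of iron: tofu $0.3704, kale $0.5526, almonds $1.0833, bell pepper $1.8333.
With no serving limits, use only tofu: 7.9 mg / 2.7 mg = 2.926 servings × $1.00 = $2.93.

$2.93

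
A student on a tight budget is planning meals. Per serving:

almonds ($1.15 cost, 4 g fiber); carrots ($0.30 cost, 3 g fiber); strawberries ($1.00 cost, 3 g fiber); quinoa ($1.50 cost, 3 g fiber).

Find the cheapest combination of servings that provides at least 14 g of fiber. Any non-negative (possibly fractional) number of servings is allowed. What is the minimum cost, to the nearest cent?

$1.40

Cost per g of fiber: carrots $0.1000, almonds $0.2875, strawberries $0.3333, quinoa $0.5000.
With no serving limits, use only carrots: 14 g / 3 g = 4.667 servings × $0.30 = $1.40.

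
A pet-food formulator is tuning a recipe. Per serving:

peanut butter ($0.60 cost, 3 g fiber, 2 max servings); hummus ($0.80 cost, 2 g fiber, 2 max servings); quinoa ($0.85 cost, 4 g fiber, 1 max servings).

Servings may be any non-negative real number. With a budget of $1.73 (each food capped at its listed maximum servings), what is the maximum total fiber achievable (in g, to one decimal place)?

Fiber per dollar: peanut butter 5, quinoa 4.706, hummus 2.5.
Take 2 servings of peanut butter: spends $1.20, +6.0 g fiber (running total 6.0 g).
Take 0.6235 servings of quinoa: spends $0.53, +2.5 g fiber (running total 8.5 g).
Greedy by best ratio exhausts the cost allowance optimally: 8.5 g.

8.5 g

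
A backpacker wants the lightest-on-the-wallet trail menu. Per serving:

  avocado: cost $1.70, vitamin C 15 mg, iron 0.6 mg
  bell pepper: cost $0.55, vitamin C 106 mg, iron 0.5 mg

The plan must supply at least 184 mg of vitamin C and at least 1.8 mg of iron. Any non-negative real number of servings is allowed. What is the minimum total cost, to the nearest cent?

avocado only: max(184/15, 1.8/0.6) = 12.27 servings → $20.85.
bell pepper only: max(184/106, 1.8/0.5) = 3.6 servings → $1.98.
avocado + bell pepper with both tight: 1.761 servings and 1.487 servings → $3.81.
The minimum over all feasible corners is $1.98.

$1.98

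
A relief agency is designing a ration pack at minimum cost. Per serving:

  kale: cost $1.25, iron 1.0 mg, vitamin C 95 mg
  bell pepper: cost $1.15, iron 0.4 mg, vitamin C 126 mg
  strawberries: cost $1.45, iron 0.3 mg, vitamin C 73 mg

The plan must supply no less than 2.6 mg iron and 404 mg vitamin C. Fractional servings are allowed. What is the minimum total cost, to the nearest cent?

$4.41

Two binding constraints pin down two serving amounts, so the optimal mix uses at most two foods. The candidates are each food alone (scaled to the tighter of iron/vitamin C) and each pair with both constraints tight.
kale only: max(2.6/1.0, 404/95) = 4.253 servings → $5.32.
bell pepper only: max(2.6/0.4, 404/126) = 6.5 servings → $7.47.
strawberries only: max(2.6/0.3, 404/73) = 8.667 servings → $12.57.
kale + bell pepper with both tight: 1.886 servings and 1.784 servings → $4.41.
kale + strawberries with both tight: 1.542 servings and 3.528 servings → $7.04.
bell pepper + strawberries with both targets exact would need a negative amount; discard.
The minimum over all feasible corners is $4.41.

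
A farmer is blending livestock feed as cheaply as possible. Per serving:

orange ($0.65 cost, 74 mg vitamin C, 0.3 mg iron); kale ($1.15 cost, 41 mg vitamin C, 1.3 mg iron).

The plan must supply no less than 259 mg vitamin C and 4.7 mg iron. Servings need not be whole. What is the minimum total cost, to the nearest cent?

$4.82

At the optimum either one food covers both requirements or two foods hit both targets exactly; no other combination can be cheaper.
orange only: max(259/74, 4.7/0.3) = 15.67 servings → $10.18.
kale only: max(259/41, 4.7/1.3) = 6.317 servings → $7.26.
orange + kale with both tight: 1.716 servings and 3.219 servings → $4.82.
So the least-cost plan costs $4.82.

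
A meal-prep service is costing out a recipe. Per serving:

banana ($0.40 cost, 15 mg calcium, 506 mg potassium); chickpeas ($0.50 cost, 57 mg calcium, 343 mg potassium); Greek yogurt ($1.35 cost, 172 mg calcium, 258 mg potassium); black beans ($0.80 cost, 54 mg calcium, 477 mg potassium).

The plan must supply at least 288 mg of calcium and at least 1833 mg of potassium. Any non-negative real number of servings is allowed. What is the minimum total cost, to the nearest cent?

$2.59

Compare the cost at each extreme point of the feasible region.
banana only: max(288/15, 1833/506) = 19.2 servings → $7.68.
chickpeas only: max(288/57, 1833/343) = 5.344 servings → $2.67.
Greek yogurt only: max(288/172, 1833/258) = 7.105 servings → $9.59.
black beans only: max(288/54, 1833/477) = 5.333 servings → $4.27.
banana + chickpeas with both tight: 0.2404 servings and 4.989 servings → $2.59.
banana + Greek yogurt with both tight: 2.898 servings and 1.422 servings → $3.08.
banana + black beans: the both-tight solution has a negative serving — not a feasible corner.
chickpeas + Greek yogurt: the both-tight solution has a negative serving — not a feasible corner.
chickpeas + black beans with both tight: 4.43 servings and 0.6573 servings → $2.74.
Greek yogurt + black beans with both tight: 0.5637 servings and 3.538 servings → $3.59.
The minimum over all feasible corners is $2.59.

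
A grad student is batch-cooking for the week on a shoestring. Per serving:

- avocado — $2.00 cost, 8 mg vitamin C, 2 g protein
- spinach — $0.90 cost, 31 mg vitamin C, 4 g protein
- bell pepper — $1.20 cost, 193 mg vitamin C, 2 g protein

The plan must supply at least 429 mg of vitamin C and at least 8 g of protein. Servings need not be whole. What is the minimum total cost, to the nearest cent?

$3.35

Compare the cost at each extreme point of the feasible region.
avocado only: max(429/8, 8/2) = 53.62 servings → $107.25.
spinach only: max(429/31, 8/4) = 13.84 servings → $12.45.
bell pepper only: max(429/193, 8/2) = 4 servings → $4.80.
avocado + spinach: the both-tight solution has a negative serving — not a feasible corner.
avocado + bell pepper with both tight: 1.854 servings and 2.146 servings → $6.28.
spinach + bell pepper with both tight: 0.9662 servings and 2.068 servings → $3.35.
Cheapest feasible corner: $3.35.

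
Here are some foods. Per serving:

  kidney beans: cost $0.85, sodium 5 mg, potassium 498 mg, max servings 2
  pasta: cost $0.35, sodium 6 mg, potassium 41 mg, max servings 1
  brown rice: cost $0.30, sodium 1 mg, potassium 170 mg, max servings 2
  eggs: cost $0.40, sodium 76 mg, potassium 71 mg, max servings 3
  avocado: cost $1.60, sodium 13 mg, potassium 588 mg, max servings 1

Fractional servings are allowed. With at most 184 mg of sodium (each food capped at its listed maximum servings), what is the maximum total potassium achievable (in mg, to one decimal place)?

2107.9 mg

Potassium per mg sodium: brown rice 170, kidney beans 99.6, avocado 45.23, pasta 6.833, eggs 0.9342.
Take 2 servings of brown rice: uses 2 mg sodium, +340.0 mg potassium (running total 340.0 mg).
Take 2 servings of kidney beans: uses 10 mg sodium, +996.0 mg potassium (running total 1336.0 mg).
Take 1 serving of avocado: uses 13 mg sodium, +588.0 mg potassium (running total 1924.0 mg).
Take 1 serving of pasta: uses 6 mg sodium, +41.0 mg potassium (running total 1965.0 mg).
Take 2.013 servings of eggs: uses 153 mg sodium, +142.9 mg potassium (running total 2107.9 mg).
Filling greedily by potassium-per-mg sodium is optimal for one linear limit, giving 2107.9 mg.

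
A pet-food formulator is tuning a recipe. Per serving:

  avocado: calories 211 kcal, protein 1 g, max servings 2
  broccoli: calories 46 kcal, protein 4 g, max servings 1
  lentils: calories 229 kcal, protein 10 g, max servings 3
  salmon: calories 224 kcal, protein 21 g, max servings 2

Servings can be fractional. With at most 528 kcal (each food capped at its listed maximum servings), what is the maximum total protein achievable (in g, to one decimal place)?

Protein per kcal: salmon 0.09375, broccoli 0.08696, lentils 0.04367, avocado 0.004739.
Take 2 servings of salmon: uses 448 kcal, +42.0 g protein (running total 42.0 g).
Take 1 serving of broccoli: uses 46 kcal, +4.0 g protein (running total 46.0 g).
Take 0.1485 servings of lentils: uses 34 kcal, +1.5 g protein (running total 47.5 g).
Filling greedily by protein-per-kcal is optimal for one linear limit, giving 47.5 g.

47.5 g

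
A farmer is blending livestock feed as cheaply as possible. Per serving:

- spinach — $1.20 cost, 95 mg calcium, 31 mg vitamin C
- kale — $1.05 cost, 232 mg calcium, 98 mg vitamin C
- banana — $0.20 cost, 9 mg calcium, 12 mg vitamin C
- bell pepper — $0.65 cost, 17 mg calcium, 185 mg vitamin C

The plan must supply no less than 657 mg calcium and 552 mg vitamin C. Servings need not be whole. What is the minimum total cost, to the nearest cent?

$3.86

spinach only: max(657/95, 552/31) = 17.81 servings → $21.37.
kale only: max(657/232, 552/98) = 5.633 servings → $5.91.
banana only: max(657/9, 552/12) = 73 servings → $14.60.
bell pepper only: max(657/17, 552/185) = 38.65 servings → $25.12.
spinach + kale with both targets exact would need a negative amount; discard.
spinach + banana with both tight: 3.387 servings and 37.25 servings → $11.51.
spinach + bell pepper with both tight: 6.579 servings and 1.881 servings → $9.12.
kale + banana with both tight: 1.533 servings and 33.48 servings → $8.31.
kale + bell pepper with both tight: 2.719 servings and 1.544 servings → $3.86.
banana + bell pepper: the both-tight solution has a negative serving — not a feasible corner.
The minimum over all feasible corners is $3.86.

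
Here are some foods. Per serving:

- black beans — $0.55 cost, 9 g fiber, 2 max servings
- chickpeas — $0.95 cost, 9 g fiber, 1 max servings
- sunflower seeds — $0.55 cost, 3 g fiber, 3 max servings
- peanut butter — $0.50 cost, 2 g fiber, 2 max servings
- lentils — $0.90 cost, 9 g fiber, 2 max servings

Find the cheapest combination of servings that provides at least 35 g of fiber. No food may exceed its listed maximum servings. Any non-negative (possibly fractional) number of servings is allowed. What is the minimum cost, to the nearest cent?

Cost per g of fiber: black beans $0.0611, lentils $0.1000, chickpeas $0.1056, sunflower seeds $0.1833, peanut butter $0.2500.
Take 2 servings of black beans: +18.0 g fiber for $1.10 (total $1.10, still need 17.0 g).
Take 1.889 servings of lentils: +17.0 g fiber for $1.70 (total $2.80, still need 0.0 g).
Filling from the cheapest source first is optimal under one linear minimum: $2.80.

$2.80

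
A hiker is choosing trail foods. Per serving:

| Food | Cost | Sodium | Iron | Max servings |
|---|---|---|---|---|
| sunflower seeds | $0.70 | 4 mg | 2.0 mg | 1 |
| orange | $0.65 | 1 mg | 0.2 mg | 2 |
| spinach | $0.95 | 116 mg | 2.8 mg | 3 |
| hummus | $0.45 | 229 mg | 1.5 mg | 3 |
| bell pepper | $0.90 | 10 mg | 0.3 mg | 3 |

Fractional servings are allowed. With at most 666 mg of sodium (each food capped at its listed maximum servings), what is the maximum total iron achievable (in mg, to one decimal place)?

Iron per mg sodium: sunflower seeds 0.5, orange 0.2, bell pepper 0.03, spinach 0.02414, hummus 0.00655.
Take 1 serving of sunflower seeds: uses 4 mg sodium, +2.0 mg iron (running total 2.0 mg).
Take 2 servings of orange: uses 2 mg sodium, +0.4 mg iron (running total 2.4 mg).
Take 3 servings of bell pepper: uses 30 mg sodium, +0.9 mg iron (running total 3.3 mg).
Take 3 servings of spinach: uses 348 mg sodium, +8.4 mg iron (running total 11.7 mg).
Take 1.231 servings of hummus: uses 282 mg sodium, +1.8 mg iron (running total 13.5 mg).
Greedy by best ratio exhausts the sodium allowance optimally: 13.5 mg.

13.5 mg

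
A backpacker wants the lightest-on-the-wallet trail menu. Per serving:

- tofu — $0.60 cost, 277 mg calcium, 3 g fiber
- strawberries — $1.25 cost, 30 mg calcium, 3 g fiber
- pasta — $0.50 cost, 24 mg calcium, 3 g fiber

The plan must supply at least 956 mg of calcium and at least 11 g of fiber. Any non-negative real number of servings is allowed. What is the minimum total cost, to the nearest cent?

$2.18

Two binding constraints pin down two serving amounts, so the optimal mix uses at most two foods. The candidates are each food alone (scaled to the tighter of calcium/fiber) and each pair with both constraints tight.
tofu only: max(956/277, 11/3) = 3.667 servings → $2.20.
strawberries only: max(956/30, 11/3) = 31.87 servings → $39.83.
pasta only: max(956/24, 11/3) = 39.83 servings → $19.92.
tofu + strawberries with both tight: 3.425 servings and 0.2416 servings → $2.36.
tofu + pasta with both tight: 3.431 servings and 0.2358 servings → $2.18.
strawberries + pasta: intersection lies outside the first quadrant.
The minimum over all feasible corners is $2.18.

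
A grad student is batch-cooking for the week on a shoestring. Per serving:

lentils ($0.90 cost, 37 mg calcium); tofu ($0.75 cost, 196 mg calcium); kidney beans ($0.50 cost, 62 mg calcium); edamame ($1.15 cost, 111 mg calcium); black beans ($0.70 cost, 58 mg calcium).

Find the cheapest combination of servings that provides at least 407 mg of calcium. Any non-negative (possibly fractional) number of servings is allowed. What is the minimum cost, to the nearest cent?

Cost per mg of calcium: tofu $0.0038, kidney beans $0.0081, edamame $0.0104, black beans $0.0121, lentils $0.0243.
With no serving limits, use only tofu: 407 mg / 196 mg = 2.077 servings × $0.75 = $1.56.

$1.56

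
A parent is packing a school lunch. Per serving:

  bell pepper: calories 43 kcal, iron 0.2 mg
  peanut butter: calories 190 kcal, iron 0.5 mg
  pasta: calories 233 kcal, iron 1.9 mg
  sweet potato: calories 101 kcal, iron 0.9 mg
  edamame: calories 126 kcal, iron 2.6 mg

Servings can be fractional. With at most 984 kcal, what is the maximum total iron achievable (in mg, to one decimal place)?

20.3 mg

Iron per kcal: edamame 0.02063, sweet potato 0.008911, pasta 0.008155, bell pepper 0.004651, peanut butter 0.002632.
With no serving limits, spend the whole calories allowance on edamame: 984 kcal / 126 kcal × 2.6 mg = 20.3 mg.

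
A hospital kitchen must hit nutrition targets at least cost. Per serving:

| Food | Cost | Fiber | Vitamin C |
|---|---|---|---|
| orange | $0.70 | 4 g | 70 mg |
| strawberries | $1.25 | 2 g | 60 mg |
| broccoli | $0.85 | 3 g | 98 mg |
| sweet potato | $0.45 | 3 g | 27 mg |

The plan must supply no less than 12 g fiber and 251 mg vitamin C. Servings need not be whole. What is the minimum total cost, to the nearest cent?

orange only: max(12/4, 251/70) = 3.586 servings → $2.51.
strawberries only: max(12/2, 251/60) = 6 servings → $7.50.
broccoli only: max(12/3, 251/98) = 4 servings → $3.40.
sweet potato only: max(12/3, 251/27) = 9.296 servings → $4.18.
orange + strawberries with both tight: 2.18 servings and 1.64 servings → $3.58.
orange + broccoli with both tight: 2.324 servings and 0.9011 servings → $2.39.
orange + sweet potato with both targets exact would need a negative amount; discard.
strawberries + broccoli with both targets exact would need a negative amount; discard.
strawberries + sweet potato with both tight: 3.405 servings and 1.73 servings → $5.03.
broccoli + sweet potato with both tight: 2.014 servings and 1.986 servings → $2.61.
The minimum over all feasible corners is $2.39.

$2.39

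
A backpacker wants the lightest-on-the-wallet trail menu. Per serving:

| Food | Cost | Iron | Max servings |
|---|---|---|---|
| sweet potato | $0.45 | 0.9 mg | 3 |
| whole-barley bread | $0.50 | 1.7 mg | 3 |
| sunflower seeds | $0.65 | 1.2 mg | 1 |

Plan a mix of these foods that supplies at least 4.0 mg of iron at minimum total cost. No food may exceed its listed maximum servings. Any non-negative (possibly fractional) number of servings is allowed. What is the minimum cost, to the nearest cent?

$1.18

Cost per mg of iron: whole-barley bread $0.2941, sweet potato $0.5000, sunflower seeds $0.5417.
Take 2.353 servings of whole-barley bread: +4.0 mg iron for $1.18 (total $1.18, still need 0.0 mg).
Filling from the cheapest source first is optimal under one linear minimum: $1.18.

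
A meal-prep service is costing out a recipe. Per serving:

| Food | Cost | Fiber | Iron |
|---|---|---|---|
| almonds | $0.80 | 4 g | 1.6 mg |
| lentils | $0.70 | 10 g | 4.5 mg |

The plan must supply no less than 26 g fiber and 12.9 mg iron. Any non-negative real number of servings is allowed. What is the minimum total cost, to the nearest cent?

$2.01

almonds only: max(26/4, 12.9/1.6) = 8.062 servings → $6.45.
lentils only: max(26/10, 12.9/4.5) = 2.867 servings → $2.01.
almonds + lentils with both targets exact would need a negative amount; discard.
The minimum over all feasible corners is $2.01.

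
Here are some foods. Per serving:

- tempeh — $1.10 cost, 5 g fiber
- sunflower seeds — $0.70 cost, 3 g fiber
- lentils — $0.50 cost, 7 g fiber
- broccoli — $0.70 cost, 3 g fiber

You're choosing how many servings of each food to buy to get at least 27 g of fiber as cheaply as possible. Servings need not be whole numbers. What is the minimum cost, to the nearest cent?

$1.93

Cost per g of fiber: lentils $0.0714, tempeh $0.2200, sunflower seeds $0.2333, broccoli $0.2333.
With no serving limits, use only lentils: 27 g / 7 g = 3.857 servings × $0.50 = $1.93.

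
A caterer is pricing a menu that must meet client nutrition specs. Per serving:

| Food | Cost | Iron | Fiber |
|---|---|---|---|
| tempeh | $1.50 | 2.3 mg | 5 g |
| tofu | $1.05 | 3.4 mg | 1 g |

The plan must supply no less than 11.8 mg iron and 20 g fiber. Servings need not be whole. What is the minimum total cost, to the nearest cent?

This is a tiny linear program; its minimum lies at a vertex of the feasible set. List the vertices and price them.
tempeh only: max(11.8/2.3, 20/5) = 5.13 servings → $7.70.
tofu only: max(11.8/3.4, 20/1) = 20 servings → $21.00.
tempeh + tofu with both tight: 3.823 servings and 0.8844 servings → $6.66.
The minimum over all feasible corners is $6.66.

$6.66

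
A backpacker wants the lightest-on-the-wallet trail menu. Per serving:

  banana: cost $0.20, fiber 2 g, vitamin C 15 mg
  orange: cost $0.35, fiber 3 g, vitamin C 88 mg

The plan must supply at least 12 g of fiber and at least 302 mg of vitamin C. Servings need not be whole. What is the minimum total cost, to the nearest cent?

Two binding constraints pin down two serving amounts, so the optimal mix uses at most two foods. The candidates are each food alone (scaled to the tighter of fiber/vitamin C) and each pair with both constraints tight.
banana only: max(12/2, 302/15) = 20.13 servings → $4.03.
orange only: max(12/3, 302/88) = 4 servings → $1.40.
banana + orange with both tight: 1.145 servings and 3.237 servings → $1.36.
The minimum over all feasible corners is $1.36.

$1.36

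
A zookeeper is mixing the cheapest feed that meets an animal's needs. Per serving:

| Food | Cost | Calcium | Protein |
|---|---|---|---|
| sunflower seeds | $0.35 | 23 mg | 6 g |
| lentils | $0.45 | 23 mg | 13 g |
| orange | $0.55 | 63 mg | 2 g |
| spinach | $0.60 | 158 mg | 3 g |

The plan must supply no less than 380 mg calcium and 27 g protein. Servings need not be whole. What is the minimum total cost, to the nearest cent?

With two linear requirements the optimum uses one or two foods; enumerate the corners.
sunflower seeds only: max(380/23, 27/6) = 16.52 servings → $5.78.
lentils only: max(380/23, 27/13) = 16.52 servings → $7.43.
orange only: max(380/63, 27/2) = 13.5 servings → $7.42.
spinach only: max(380/158, 27/3) = 9 servings → $5.40.
sunflower seeds + lentils: intersection lies outside the first quadrant.
sunflower seeds + orange with both tight: 2.834 servings and 4.997 servings → $3.74.
sunflower seeds + spinach with both tight: 3.556 servings and 1.887 servings → $2.38.
lentils + orange with both tight: 1.217 servings and 5.587 servings → $3.62.
lentils + spinach with both tight: 1.575 servings and 2.176 servings → $2.01.
orange + spinach: the both-tight solution has a negative serving — not a feasible corner.
So the least-cost plan costs $2.01.

$2.01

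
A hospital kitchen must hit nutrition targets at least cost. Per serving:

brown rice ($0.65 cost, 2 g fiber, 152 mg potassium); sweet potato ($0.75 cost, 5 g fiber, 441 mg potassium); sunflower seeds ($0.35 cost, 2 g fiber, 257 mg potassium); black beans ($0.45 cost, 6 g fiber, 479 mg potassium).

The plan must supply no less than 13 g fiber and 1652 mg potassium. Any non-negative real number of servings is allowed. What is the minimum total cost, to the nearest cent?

This is a tiny linear program; its minimum lies at a vertex of the feasible set. List the vertices and price them.
brown rice only: max(13/2, 1652/152) = 10.87 servings → $7.06.
sweet potato only: max(13/5, 1652/441) = 3.746 servings → $2.81.
sunflower seeds only: max(13/2, 1652/257) = 6.5 servings → $2.27.
black beans only: max(13/6, 1652/479) = 3.449 servings → $1.55.
brown rice + sweet potato with both targets exact would need a negative amount; discard.
brown rice + sunflower seeds with both tight: 0.1762 servings and 6.324 servings → $2.33.
brown rice + black beans: intersection lies outside the first quadrant.
sweet potato + sunflower seeds with both tight: 0.09181 servings and 6.27 servings → $2.26.
sweet potato + black beans with both targets exact would need a negative amount; discard.
sunflower seeds + black beans with both tight: 6.31 servings and 0.06336 servings → $2.24.
The minimum over all feasible corners is $1.55.

$1.55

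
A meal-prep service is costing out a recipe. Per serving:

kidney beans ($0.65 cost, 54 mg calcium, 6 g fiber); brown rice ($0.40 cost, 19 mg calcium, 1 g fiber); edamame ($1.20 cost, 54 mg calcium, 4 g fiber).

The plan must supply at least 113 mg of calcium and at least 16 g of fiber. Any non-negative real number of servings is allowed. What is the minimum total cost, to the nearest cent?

At the optimum either one food covers both requirements or two foods hit both targets exactly; no other combination can be cheaper.
kidney beans only: max(113/54, 16/6) = 2.667 servings → $1.73.
brown rice only: max(113/19, 16/1) = 16 servings → $6.40.
edamame only: max(113/54, 16/4) = 4 servings → $4.80.
kidney beans + brown rice: the both-tight solution has a negative serving — not a feasible corner.
kidney beans + edamame with both targets exact would need a negative amount; discard.
brown rice + edamame: the both-tight solution has a negative serving — not a feasible corner.
The minimum over all feasible corners is $1.73.

$1.73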